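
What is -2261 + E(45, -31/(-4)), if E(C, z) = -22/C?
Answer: -101767/45 ≈ -2261.5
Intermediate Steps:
-2261 + E(45, -31/(-4)) = -2261 - 22/45 = -101767/45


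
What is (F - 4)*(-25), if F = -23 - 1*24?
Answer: 1275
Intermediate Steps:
F = -47 (F = -23 - 24 = -47)
(F - 4)*(-25) = (-47 - 4)*(-25) = -51*(-25) = 1275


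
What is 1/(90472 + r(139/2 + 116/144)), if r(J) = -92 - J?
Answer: 36/3251149 ≈ 1.1073e-5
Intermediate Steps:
1/(90472 + r(139/2 + 116/144)) = 1/(90472 + (-92 - (139/2 + 116/144))) = 1/(90472 + (-92 - (139*(½) + 116*(1/144)))) = 1/(90472 + (-92 - (139/2 + 29/36))) = 1/(90472 + (-92 - 1*2531/36)) = 1/(90472 + (-92 - 2531/36)) = 1/(90472 - 5843/36) = 1/(3251149/36) = 36/3251149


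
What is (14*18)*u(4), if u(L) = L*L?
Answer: 4032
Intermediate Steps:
u(L) = L²
(14*18)*u(4) = (14*18)*4² = 252*16 = 4032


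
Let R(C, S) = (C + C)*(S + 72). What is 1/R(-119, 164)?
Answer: -1/56168 ≈ -1.7804e-5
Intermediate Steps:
R(C, S) = 2*C*(72 + S) (R(C, S) = (2*C)*(72 + S) = 2*C*(72 + S))
1/R(-119, 164) = 1/(2*(-119)*(72 + 164)) = 1/(2*(-119)*236) = 1/(-56168) = -1/56168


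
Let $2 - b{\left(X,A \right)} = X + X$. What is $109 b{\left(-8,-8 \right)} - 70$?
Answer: $1892$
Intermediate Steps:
$b{\left(X,A \right)} = 2 - 2 X$ ($b{\left(X,A \right)} = 2 - \left(X + X\right) = 2 - 2 X$)
$109 b{\left(-8,-8 \right)} - 70 = 109 \left(2 - -16\right) - 70 = 109 \left(2 + 16\right) - 70 = 109 \cdot 18 - 70 = 1962 - 70 = 1892$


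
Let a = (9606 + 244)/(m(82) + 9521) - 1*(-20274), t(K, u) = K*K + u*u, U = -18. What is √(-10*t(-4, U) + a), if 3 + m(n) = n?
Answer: √9720015/24 ≈ 129.90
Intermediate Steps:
m(n) = -3 + n
t(K, u) = K² + u²
a = 3892805/192 (a = (9606 + 244)/((-3 + 82) + 9521) - 1*(-20274) = 9850/(79 + 9521) + 20274 = 9850/9600 + 20274 = 9850*(1/9600) + 20274 = 197/192 + 20274 = 3892805/192 ≈ 20275.)
√(-10*t(-4, U) + a) = √(-10*((-4)² + (-18)²) + 3892805/192) = √(-10*(16 + 324) + 3892805/192) = √(-10*340 + 3892805/192) = √(-3400 + 3892805/192) = √(3240005/192) = √9720015/24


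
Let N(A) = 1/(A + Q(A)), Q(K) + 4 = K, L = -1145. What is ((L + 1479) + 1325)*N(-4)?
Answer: -553/4 ≈ -138.25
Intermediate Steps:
Q(K) = -4 + K
N(A) = 1/(-4 + 2*A) (N(A) = 1/(A + (-4 + A)) = 1/(-4 + 2*A))
((L + 1479) + 1325)*N(-4) = ((-1145 + 1479) + 1325)*(1/(2*(-2 - 4))) = (334 + 1325)*((½)/(-6)) = 1659*((½)*(-⅙)) = 1659*(-1/12) = -553/4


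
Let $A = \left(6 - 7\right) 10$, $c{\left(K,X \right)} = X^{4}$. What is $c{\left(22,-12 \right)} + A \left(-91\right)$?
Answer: $21646$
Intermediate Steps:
$A = -10$ ($A = \left(-1\right) 10 = -10$)
$c{\left(22,-12 \right)} + A \left(-91\right) = \left(-12\right)^{4} - -910 = 20736 + 910 = 21646$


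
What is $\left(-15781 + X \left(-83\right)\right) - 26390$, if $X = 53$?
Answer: $-46570$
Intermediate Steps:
$\left(-15781 + X \left(-83\right)\right) - 26390 = \left(-15781 + 53 \left(-83\right)\right) - 26390 = \left(-15781 - 4399\right) - 26390 = -20180 - 26390 = -46570$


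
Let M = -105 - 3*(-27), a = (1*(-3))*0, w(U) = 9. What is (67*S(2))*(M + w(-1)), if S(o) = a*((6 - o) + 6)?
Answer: 0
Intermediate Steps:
a = 0 (a = -3*0 = 0)
S(o) = 0 (S(o) = 0*((6 - o) + 6) = 0*(12 - o) = 0)
M = -24 (M = -105 - 1*(-81) = -105 + 81 = -24)
(67*S(2))*(M + w(-1)) = (67*0)*(-24 + 9) = 0*(-15) = 0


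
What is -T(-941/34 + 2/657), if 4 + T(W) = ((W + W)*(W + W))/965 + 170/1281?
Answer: 35617465330523/51402444192855 ≈ 0.69291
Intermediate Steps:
T(W) = -4954/1281 + 4*W²/965 (T(W) = -4 + (((W + W)*(W + W))/965 + 170/1281) = -4 + (((2*W)*(2*W))*(1/965) + 170*(1/1281)) = -4 + ((4*W²)*(1/965) + 170/1281) = -4 + (4*W²/965 + 170/1281) = -4 + (170/1281 + 4*W²/965) = -4954/1281 + 4*W²/965)
-T(-941/34 + 2/657) = -(-4954/1281 + 4*(-941/34 + 2/657)²/965) = -(-4954/1281 + 4*(-618169/22338)²/965) = -(-4954/1281 + (4/965)*(382132912561/498986244)) = -(-4954/1281 + 382132912561/120380431365) = -1*(-35617465330523/51402444192855) = 35617465330523/51402444192855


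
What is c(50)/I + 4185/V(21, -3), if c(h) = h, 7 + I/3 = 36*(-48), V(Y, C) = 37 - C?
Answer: 871237/8328 ≈ 104.62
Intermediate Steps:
I = -5205 (I = -21 + 3*(36*(-48)) = -21 + 3*(-1728) = -21 - 5184 = -5205)
c(50)/I + 4185/V(21, -3) = 50/(-5205) + 4185/(37 - 1*(-3)) = 50*(-1/5205) + 4185/(37 + 3) = -10/1041 + 4185/40 = -10/1041 + 4185*(1/40) = -10/1041 + 837/8 = 871237/8328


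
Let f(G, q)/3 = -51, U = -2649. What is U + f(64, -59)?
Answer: -2802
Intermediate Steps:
f(G, q) = -153 (f(G, q) = 3*(-51) = -153)
U + f(64, -59) = -2649 - 153 = -2802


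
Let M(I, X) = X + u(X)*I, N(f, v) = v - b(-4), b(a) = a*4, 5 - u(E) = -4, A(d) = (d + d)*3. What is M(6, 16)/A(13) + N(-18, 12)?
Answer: 1127/39 ≈ 28.897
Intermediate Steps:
A(d) = 6*d (A(d) = (2*d)*3 = 6*d)
u(E) = 9 (u(E) = 5 - 1*(-4) = 5 + 4 = 9)
b(a) = 4*a
N(f, v) = 16 + v (N(f, v) = v - 4*(-4) = v - 1*(-16) = v + 16 = 16 + v)
M(I, X) = X + 9*I
M(6, 16)/A(13) + N(-18, 12) = (16 + 9*6)/((6*13)) + (16 + 12) = (16 + 54)/78 + 28 = 70*(1/78) + 28 = 35/39 + 28 = 1127/39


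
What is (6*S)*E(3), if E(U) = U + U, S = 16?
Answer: 576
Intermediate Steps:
E(U) = 2*U
(6*S)*E(3) = (6*16)*(2*3) = 96*6 = 576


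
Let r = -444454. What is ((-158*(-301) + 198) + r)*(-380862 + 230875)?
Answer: 59499542926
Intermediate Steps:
((-158*(-301) + 198) + r)*(-380862 + 230875) = ((-158*(-301) + 198) - 444454)*(-380862 + 230875) = ((47558 + 198) - 444454)*(-149987) = (47756 - 444454)*(-149987) = -396698*(-149987) = 59499542926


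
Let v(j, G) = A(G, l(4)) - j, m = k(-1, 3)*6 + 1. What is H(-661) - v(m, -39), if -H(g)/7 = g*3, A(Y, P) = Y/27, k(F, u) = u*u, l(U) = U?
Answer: 125437/9 ≈ 13937.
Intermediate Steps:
k(F, u) = u²
A(Y, P) = Y/27 (A(Y, P) = Y*(1/27) = Y/27)
H(g) = -21*g (H(g) = -7*g*3 = -21*g)
m = 55 (m = 3²*6 + 1 = 9*6 + 1 = 54 + 1 = 55)
v(j, G) = -j + G/27 (v(j, G) = G/27 - j = -j + G/27)
H(-661) - v(m, -39) = -21*(-661) - (-1*55 + (1/27)*(-39)) = 13881 - (-55 - 13/9) = 13881 - 1*(-508/9) = 13881 + 508/9 = 125437/9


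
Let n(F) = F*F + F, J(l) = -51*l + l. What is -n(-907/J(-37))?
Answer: 855301/3422500 ≈ 0.24991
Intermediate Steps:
J(l) = -50*l
n(F) = F + F² (n(F) = F² + F = F + F²)
-n(-907/J(-37)) = -(-907/((-50*(-37))))*(1 - 907/((-50*(-37)))) = -(-907/1850)*(1 - 907/1850) = -(-907*1/1850)*(1 - 907*1/1850) = -(-907)*(1 - 907/1850)/1850 = -(-907)*943/(1850*1850) = -1*(-855301/3422500) = 855301/3422500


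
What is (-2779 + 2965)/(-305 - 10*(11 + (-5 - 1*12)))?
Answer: -186/245 ≈ -0.75918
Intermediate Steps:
(-2779 + 2965)/(-305 - 10*(11 + (-5 - 1*12))) = 186/(-305 - 10*(11 + (-5 - 12))) = 186/(-305 - 10*(11 - 17)) = 186/(-305 - 10*(-6)) = 186/(-305 + 60) = 186/(-245) = 186*(-1/245) = -186/245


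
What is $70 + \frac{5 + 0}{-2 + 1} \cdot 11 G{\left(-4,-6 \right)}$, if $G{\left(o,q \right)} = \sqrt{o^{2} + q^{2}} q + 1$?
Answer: $15 + 660 \sqrt{13} \approx 2394.7$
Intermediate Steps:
$G{\left(o,q \right)} = 1 + q \sqrt{o^{2} + q^{2}}$ ($G{\left(o,q \right)} = q \sqrt{o^{2} + q^{2}} + 1 = 1 + q \sqrt{o^{2} + q^{2}}$)
$70 + \frac{5 + 0}{-2 + 1} \cdot 11 G{\left(-4,-6 \right)} = 70 + \frac{5 + 0}{-2 + 1} \cdot 11 \left(1 - 6 \sqrt{\left(-4\right)^{2} + \left(-6\right)^{2}}\right) = 70 + \frac{5}{-1} \cdot 11 \left(1 - 6 \sqrt{16 + 36}\right) = 70 + 5 \left(-1\right) 11 \left(1 - 6 \sqrt{52}\right) = 70 + \left(-5\right) 11 \left(1 - 6 \cdot 2 \sqrt{13}\right) = 70 - 55 \left(1 - 12 \sqrt{13}\right) = 70 - \left(55 - 660 \sqrt{13}\right) = 15 + 660 \sqrt{13}$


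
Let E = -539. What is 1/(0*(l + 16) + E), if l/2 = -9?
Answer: -1/539 ≈ -0.0018553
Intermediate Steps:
l = -18 (l = 2*(-9) = -18)
1/(0*(l + 16) + E) = 1/(0*(-18 + 16) - 539) = 1/(0*(-2) - 539) = 1/(0 - 539) = 1/(-539) = -1/539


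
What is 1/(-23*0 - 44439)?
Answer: -1/44439 ≈ -2.2503e-5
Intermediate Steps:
1/(-23*0 - 44439) = 1/(0 - 44439) = 1/(-44439) = -1/44439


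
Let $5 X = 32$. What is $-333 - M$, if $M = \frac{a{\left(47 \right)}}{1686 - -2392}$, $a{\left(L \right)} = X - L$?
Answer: $- \frac{6789667}{20390} \approx -332.99$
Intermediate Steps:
$X = \frac{32}{5}$ ($X = \frac{1}{5} \cdot 32 = \frac{32}{5} \approx 6.4$)
$a{\left(L \right)} = \frac{32}{5} - L$
$M = - \frac{203}{20390}$ ($M = \frac{\frac{32}{5} - 47}{1686 - -2392} = \frac{\frac{32}{5} - 47}{1686 + 2392} = - \frac{203}{5 \cdot 4078} = \left(- \frac{203}{5}\right) \frac{1}{4078} = - \frac{203}{20390} \approx -0.0099559$)
$-333 - M = -333 - - \frac{203}{20390} = -333 + \frac{203}{20390} = - \frac{6789667}{20390}$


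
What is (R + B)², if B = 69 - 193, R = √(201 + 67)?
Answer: 15644 - 496*√67 ≈ 11584.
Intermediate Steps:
R = 2*√67 (R = √268 = 2*√67 ≈ 16.371)
B = -124
(R + B)² = (2*√67 - 124)² = (-124 + 2*√67)²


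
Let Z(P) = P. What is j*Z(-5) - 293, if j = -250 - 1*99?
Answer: 1452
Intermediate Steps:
j = -349 (j = -250 - 99 = -349)
j*Z(-5) - 293 = -349*(-5) - 293 = 1745 - 293 = 1452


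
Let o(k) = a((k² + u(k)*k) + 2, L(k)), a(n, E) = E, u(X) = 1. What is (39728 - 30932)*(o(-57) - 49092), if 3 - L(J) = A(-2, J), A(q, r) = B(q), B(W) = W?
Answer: -431769252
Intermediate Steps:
A(q, r) = q
L(J) = 5 (L(J) = 3 - 1*(-2) = 3 + 2 = 5)
o(k) = 5
(39728 - 30932)*(o(-57) - 49092) = (39728 - 30932)*(5 - 49092) = 8796*(-49087) = -431769252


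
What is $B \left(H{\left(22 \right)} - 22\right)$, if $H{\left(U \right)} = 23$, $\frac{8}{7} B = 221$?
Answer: $\frac{1547}{8} \approx 193.38$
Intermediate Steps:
$B = \frac{1547}{8}$ ($B = \frac{7}{8} \cdot 221 = \frac{1547}{8} \approx 193.38$)
$B \left(H{\left(22 \right)} - 22\right) = \frac{1547 \left(23 - 22\right)}{8} = \frac{1547}{8} \cdot 1 = \frac{1547}{8}$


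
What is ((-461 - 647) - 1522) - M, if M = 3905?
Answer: -6535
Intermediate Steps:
((-461 - 647) - 1522) - M = ((-461 - 647) - 1522) - 1*3905 = (-1108 - 1522) - 3905 = -2630 - 3905 = -6535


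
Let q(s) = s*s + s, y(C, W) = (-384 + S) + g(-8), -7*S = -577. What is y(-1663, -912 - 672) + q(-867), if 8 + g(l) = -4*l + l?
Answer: 5253755/7 ≈ 7.5054e+5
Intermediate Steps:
S = 577/7 (S = -⅐*(-577) = 577/7 ≈ 82.429)
g(l) = -8 - 3*l (g(l) = -8 + (-4*l + l) = -8 - 3*l)
y(C, W) = -1999/7 (y(C, W) = (-384 + 577/7) + (-8 - 3*(-8)) = -2111/7 + (-8 + 24) = -2111/7 + 16 = -1999/7)
q(s) = s + s² (q(s) = s² + s = s + s²)
y(-1663, -912 - 672) + q(-867) = -1999/7 - 867*(1 - 867) = -1999/7 - 867*(-866) = -1999/7 + 750822 = 5253755/7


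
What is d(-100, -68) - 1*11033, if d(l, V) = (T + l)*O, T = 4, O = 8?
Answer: -11801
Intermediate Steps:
d(l, V) = 32 + 8*l (d(l, V) = (4 + l)*8 = 32 + 8*l)
d(-100, -68) - 1*11033 = (32 + 8*(-100)) - 1*11033 = (32 - 800) - 11033 = -768 - 11033 = -11801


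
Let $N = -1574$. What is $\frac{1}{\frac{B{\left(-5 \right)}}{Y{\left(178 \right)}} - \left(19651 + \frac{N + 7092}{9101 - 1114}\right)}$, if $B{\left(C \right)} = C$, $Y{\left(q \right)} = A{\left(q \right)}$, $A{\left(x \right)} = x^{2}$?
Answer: $- \frac{253060108}{4973059054555} \approx -5.0886 \cdot 10^{-5}$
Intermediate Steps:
$Y{\left(q \right)} = q^{2}$
$\frac{1}{\frac{B{\left(-5 \right)}}{Y{\left(178 \right)}} - \left(19651 + \frac{N + 7092}{9101 - 1114}\right)} = \frac{1}{- \frac{5}{178^{2}} - \left(19651 + \frac{-1574 + 7092}{9101 - 1114}\right)} = \frac{1}{- \frac{5}{31684} + \left(\left(-24571 - \frac{5518}{7987}\right) + 4920\right)} = \frac{1}{- \frac{5}{31684} + \left(- \frac{196254095}{7987} + 4920\right)} = \frac{1}{- \frac{5}{31684} - \frac{156958055}{7987}} = \frac{1}{- \frac{4973059054555}{253060108}} = - \frac{253060108}{4973059054555}$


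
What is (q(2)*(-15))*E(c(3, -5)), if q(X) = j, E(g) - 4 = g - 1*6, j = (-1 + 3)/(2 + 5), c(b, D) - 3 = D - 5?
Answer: 270/7 ≈ 38.571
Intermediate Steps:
c(b, D) = -2 + D (c(b, D) = 3 + (D - 5) = 3 + (-5 + D) = -2 + D)
j = 2/7 ≈ 0.28571
E(g) = -2 + g (E(g) = 4 + (g - 1*6) = 4 + (g - 6) = 4 + (-6 + g) = -2 + g)
q(X) = 2/7
(q(2)*(-15))*E(c(3, -5)) = ((2/7)*(-15))*(-2 + (-2 - 5)) = -30*(-2 - 7)/7 = -30/7*(-9) = 270/7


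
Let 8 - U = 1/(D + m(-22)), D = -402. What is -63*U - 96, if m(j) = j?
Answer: -254463/424 ≈ -600.15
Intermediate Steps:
U = 3393/424 (U = 8 - 1/(-402 - 22) = 8 - 1/(-424) = 8 - 1*(-1/424) = 8 + 1/424 = 3393/424 ≈ 8.0024)
-63*U - 96 = -63*3393/424 - 96 = -213759/424 - 96 = -254463/424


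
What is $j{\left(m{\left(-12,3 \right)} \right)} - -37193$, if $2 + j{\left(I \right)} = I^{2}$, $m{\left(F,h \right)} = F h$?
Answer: $38487$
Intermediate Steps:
$j{\left(I \right)} = -2 + I^{2}$
$j{\left(m{\left(-12,3 \right)} \right)} - -37193 = \left(-2 + \left(\left(-12\right) 3\right)^{2}\right) - -37193 = \left(-2 + \left(-36\right)^{2}\right) + 37193 = \left(-2 + 1296\right) + 37193 = 1294 + 37193 = 38487$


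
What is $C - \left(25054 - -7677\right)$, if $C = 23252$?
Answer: $-9479$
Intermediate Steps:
$C - \left(25054 - -7677\right) = 23252 - \left(25054 - -7677\right) = 23252 - \left(25054 + 7677\right) = 23252 - 32731 = -9479$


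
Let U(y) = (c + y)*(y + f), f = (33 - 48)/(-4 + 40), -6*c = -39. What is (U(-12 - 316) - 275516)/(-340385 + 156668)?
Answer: 4078321/4409208 ≈ 0.92496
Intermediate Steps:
c = 13/2 (c = -⅙*(-39) = 13/2 ≈ 6.5000)
f = -5/12 (f = -15/36 = -15*1/36 = -5/12 ≈ -0.41667)
U(y) = (-5/12 + y)*(13/2 + y) (U(y) = (13/2 + y)*(y - 5/12) = (13/2 + y)*(-5/12 + y) = (-5/12 + y)*(13/2 + y))
(U(-12 - 316) - 275516)/(-340385 + 156668) = ((-65/24 + (-12 - 316)² + 73*(-12 - 316)/12) - 275516)/(-340385 + 156668) = ((-65/24 + (-328)² + (73/12)*(-328)) - 275516)/(-183717) = ((-65/24 + 107584 - 5986/3) - 275516)*(-1/183717) = (2534063/24 - 275516)*(-1/183717) = -4078321/24*(-1/183717) = 4078321/4409208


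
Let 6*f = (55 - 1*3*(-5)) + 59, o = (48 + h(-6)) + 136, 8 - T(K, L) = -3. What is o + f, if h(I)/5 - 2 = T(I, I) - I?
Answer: 601/2 ≈ 300.50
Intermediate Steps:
T(K, L) = 11 (T(K, L) = 8 - 1*(-3) = 8 + 3 = 11)
h(I) = 65 - 5*I (h(I) = 10 + 5*(11 - I) = 10 + (55 - 5*I) = 65 - 5*I)
o = 279 (o = (48 + (65 - 5*(-6))) + 136 = (48 + (65 + 30)) + 136 = (48 + 95) + 136 = 143 + 136 = 279)
f = 43/2 (f = ((55 - 1*3*(-5)) + 59)/6 = ((55 - 3*(-5)) + 59)/6 = ((55 + 15) + 59)/6 = (70 + 59)/6 = (1/6)*129 = 43/2 ≈ 21.500)
o + f = 279 + 43/2 = 601/2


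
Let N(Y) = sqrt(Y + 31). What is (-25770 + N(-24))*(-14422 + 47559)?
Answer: -853940490 + 33137*sqrt(7) ≈ -8.5385e+8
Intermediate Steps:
N(Y) = sqrt(31 + Y)
(-25770 + N(-24))*(-14422 + 47559) = (-25770 + sqrt(31 - 24))*(-14422 + 47559) = (-25770 + sqrt(7))*33137 = -853940490 + 33137*sqrt(7)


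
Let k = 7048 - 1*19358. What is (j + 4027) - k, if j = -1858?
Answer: 14479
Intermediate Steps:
k = -12310 (k = 7048 - 19358 = -12310)
(j + 4027) - k = (-1858 + 4027) - 1*(-12310) = 2169 + 12310 = 14479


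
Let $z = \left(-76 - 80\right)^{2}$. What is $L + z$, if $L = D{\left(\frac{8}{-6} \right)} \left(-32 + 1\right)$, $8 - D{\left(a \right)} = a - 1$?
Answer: $\frac{72047}{3} \approx 24016.0$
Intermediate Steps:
$z = 24336$ ($z = \left(-156\right)^{2} = 24336$)
$D{\left(a \right)} = 9 - a$ ($D{\left(a \right)} = 8 - \left(a - 1\right) = 8 - \left(-1 + a\right) = 9 - a$)
$L = - \frac{961}{3}$ ($L = \left(9 - \frac{8}{-6}\right) \left(-32 + 1\right) = \left(9 - 8 \left(- \frac{1}{6}\right)\right) \left(-31\right) = \left(9 - - \frac{4}{3}\right) \left(-31\right) = \left(9 + \frac{4}{3}\right) \left(-31\right) = \frac{31}{3} \left(-31\right) = - \frac{961}{3} \approx -320.33$)
$L + z = - \frac{961}{3} + 24336 = \frac{72047}{3}$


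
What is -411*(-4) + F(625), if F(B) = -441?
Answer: 1203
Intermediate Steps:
-411*(-4) + F(625) = -411*(-4) - 441 = 1644 - 441 = 1203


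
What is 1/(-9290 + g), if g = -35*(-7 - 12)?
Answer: -1/8625 ≈ -0.00011594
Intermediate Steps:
g = 665 (g = -35*(-19) = 665)
1/(-9290 + g) = 1/(-9290 + 665) = 1/(-8625) = -1/8625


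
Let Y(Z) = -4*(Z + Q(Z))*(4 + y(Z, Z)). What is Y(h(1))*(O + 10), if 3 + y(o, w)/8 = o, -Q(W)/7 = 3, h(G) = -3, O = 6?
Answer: -67584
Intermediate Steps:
Q(W) = -21 (Q(W) = -7*3 = -21)
y(o, w) = -24 + 8*o
Y(Z) = -4*(-21 + Z)*(-20 + 8*Z) (Y(Z) = -4*(Z - 21)*(4 + (-24 + 8*Z)) = -4*(-21 + Z)*(-20 + 8*Z))
Y(h(1))*(O + 10) = (-1680 - 32*(-3)² + 752*(-3))*(6 + 10) = (-1680 - 32*9 - 2256)*16 = (-1680 - 288 - 2256)*16 = -4224*16 = -67584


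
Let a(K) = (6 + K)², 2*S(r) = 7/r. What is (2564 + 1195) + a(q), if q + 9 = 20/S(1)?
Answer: 184552/49 ≈ 3766.4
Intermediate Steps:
S(r) = 7/(2*r) (S(r) = (7/r)/2 = 7/(2*r))
q = -23/7 (q = -9 + 20/(((7/2)/1)) = -9 + 20/(((7/2)*1)) = -9 + 20/(7/2) = -9 + 20*(2/7) = -9 + 40/7 = -23/7 ≈ -3.2857)
(2564 + 1195) + a(q) = (2564 + 1195) + (6 - 23/7)² = 3759 + (19/7)² = 3759 + 361/49 = 184552/49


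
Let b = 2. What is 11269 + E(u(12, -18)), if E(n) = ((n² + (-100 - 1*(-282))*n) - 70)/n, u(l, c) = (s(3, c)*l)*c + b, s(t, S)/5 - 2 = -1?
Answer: 798726/77 ≈ 10373.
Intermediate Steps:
s(t, S) = 5 (s(t, S) = 10 + 5*(-1) = 10 - 5 = 5)
u(l, c) = 2 + 5*c*l (u(l, c) = (5*l)*c + 2 = 5*c*l + 2 = 2 + 5*c*l)
E(n) = (-70 + n² + 182*n)/n (E(n) = ((n² + (-100 + 282)*n) - 70)/n = ((n² + 182*n) - 70)/n = (-70 + n² + 182*n)/n)
11269 + E(u(12, -18)) = 11269 + (182 + (2 + 5*(-18)*12) - 70/(2 + 5*(-18)*12)) = 11269 + (182 + (2 - 1080) - 70/(2 - 1080)) = 11269 + (182 - 1078 - 70/(-1078)) = 11269 + (182 - 1078 - 70*(-1/1078)) = 11269 + (182 - 1078 + 5/77) = 11269 - 68987/77 = 798726/77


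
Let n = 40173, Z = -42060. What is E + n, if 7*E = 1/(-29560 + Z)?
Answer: 20140331819/501340 ≈ 40173.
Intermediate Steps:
E = -1/501340 (E = 1/(7*(-29560 - 42060)) = (⅐)/(-71620) = (⅐)*(-1/71620) = -1/501340 ≈ -1.9947e-6)
E + n = -1/501340 + 40173 = 20140331819/501340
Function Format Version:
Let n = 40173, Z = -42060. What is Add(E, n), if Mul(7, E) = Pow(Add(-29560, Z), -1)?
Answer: Rational(20140331819, 501340) ≈ 40173.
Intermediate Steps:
E = Rational(-1, 501340) (E = Mul(Rational(1, 7), Pow(Add(-29560, -42060), -1)) = Mul(Rational(1, 7), Pow(-71620, -1)) = Mul(Rational(1, 7), Rational(-1, 71620)) = Rational(-1, 501340) ≈ -1.9947e-6)
Add(E, n) = Add(Rational(-1, 501340), 40173) = Rational(20140331819, 501340)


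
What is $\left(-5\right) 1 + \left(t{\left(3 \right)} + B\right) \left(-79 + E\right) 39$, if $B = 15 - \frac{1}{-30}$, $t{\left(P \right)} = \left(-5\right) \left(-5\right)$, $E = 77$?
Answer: $- \frac{15638}{5} \approx -3127.6$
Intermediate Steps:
$t{\left(P \right)} = 25$
$B = \frac{451}{30}$ ($B = 15 - - \frac{1}{30} = 15 + \frac{1}{30} = \frac{451}{30} \approx 15.033$)
$\left(-5\right) 1 + \left(t{\left(3 \right)} + B\right) \left(-79 + E\right) 39 = \left(-5\right) 1 + \left(25 + \frac{451}{30}\right) \left(-79 + 77\right) 39 = -5 + \frac{1201}{30} \left(-2\right) 39 = -5 - \frac{15613}{5} = - \frac{15638}{5}$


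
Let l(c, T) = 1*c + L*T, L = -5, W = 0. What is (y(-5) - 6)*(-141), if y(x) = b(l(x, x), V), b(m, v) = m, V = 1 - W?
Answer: -1974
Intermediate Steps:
l(c, T) = c - 5*T (l(c, T) = 1*c - 5*T = c - 5*T)
V = 1 (V = 1 - 1*0 = 1 + 0 = 1)
y(x) = -4*x (y(x) = x - 5*x = -4*x)
(y(-5) - 6)*(-141) = (-4*(-5) - 6)*(-141) = (20 - 6)*(-141) = 14*(-141) = -1974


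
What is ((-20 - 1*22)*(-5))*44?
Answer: 9240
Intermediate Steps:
((-20 - 1*22)*(-5))*44 = ((-20 - 22)*(-5))*44 = -42*(-5)*44 = 210*44 = 9240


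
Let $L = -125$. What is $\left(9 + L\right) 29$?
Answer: $-3364$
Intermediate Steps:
$\left(9 + L\right) 29 = \left(9 - 125\right) 29 = \left(-116\right) 29 = -3364$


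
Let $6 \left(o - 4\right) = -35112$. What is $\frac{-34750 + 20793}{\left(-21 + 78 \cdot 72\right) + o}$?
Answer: $\frac{13957}{253} \approx 55.166$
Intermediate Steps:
$o = -5848$ ($o = 4 + \frac{1}{6} \left(-35112\right) = 4 - 5852 = -5848$)
$\frac{-34750 + 20793}{\left(-21 + 78 \cdot 72\right) + o} = \frac{-34750 + 20793}{\left(-21 + 78 \cdot 72\right) - 5848} = - \frac{13957}{\left(-21 + 5616\right) - 5848} = - \frac{13957}{5595 - 5848} = - \frac{13957}{-253} = \left(-13957\right) \left(- \frac{1}{253}\right) = \frac{13957}{253}$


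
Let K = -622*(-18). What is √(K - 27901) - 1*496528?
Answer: -496528 + I*√16705 ≈ -4.9653e+5 + 129.25*I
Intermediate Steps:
K = 11196
√(K - 27901) - 1*496528 = √(11196 - 27901) - 1*496528 = √(-16705) - 496528 = I*√16705 - 496528 = -496528 + I*√16705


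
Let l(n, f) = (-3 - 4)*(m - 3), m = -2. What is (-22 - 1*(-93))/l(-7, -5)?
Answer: 71/35 ≈ 2.0286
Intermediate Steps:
l(n, f) = 35 (l(n, f) = (-3 - 4)*(-2 - 3) = -7*(-5) = 35)
(-22 - 1*(-93))/l(-7, -5) = (-22 - 1*(-93))/35 = (-22 + 93)*(1/35) = 71*(1/35) = 71/35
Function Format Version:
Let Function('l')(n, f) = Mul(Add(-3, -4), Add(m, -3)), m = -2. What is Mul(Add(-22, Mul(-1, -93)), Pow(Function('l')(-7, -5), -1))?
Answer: Rational(71, 35) ≈ 2.0286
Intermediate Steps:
Function('l')(n, f) = 35 (Function('l')(n, f) = Mul(Add(-3, -4), Add(-2, -3)) = Mul(-7, -5) = 35)
Mul(Add(-22, Mul(-1, -93)), Pow(Function('l')(-7, -5), -1)) = Mul(Add(-22, Mul(-1, -93)), Pow(35, -1)) = Mul(Add(-22, 93), Rational(1, 35)) = Mul(71, Rational(1, 35)) = Rational(71, 35)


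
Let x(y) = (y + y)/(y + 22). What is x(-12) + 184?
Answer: 908/5 ≈ 181.60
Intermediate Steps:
x(y) = 2*y/(22 + y) (x(y) = (2*y)/(22 + y) = 2*y/(22 + y))
x(-12) + 184 = 2*(-12)/(22 - 12) + 184 = 2*(-12)/10 + 184 = 2*(-12)*(1/10) + 184 = -12/5 + 184 = 908/5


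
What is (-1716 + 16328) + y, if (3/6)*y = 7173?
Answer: 28958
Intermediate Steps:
y = 14346 (y = 2*7173 = 14346)
(-1716 + 16328) + y = (-1716 + 16328) + 14346 = 14612 + 14346 = 28958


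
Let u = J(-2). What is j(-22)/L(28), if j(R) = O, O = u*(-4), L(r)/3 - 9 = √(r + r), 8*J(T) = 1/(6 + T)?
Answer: -3/200 + √14/300 ≈ -0.0025278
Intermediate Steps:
J(T) = 1/(8*(6 + T))
u = 1/32 (u = 1/(8*(6 - 2)) = (⅛)/4 = (⅛)*(¼) = 1/32 ≈ 0.031250)
L(r) = 27 + 3*√2*√r (L(r) = 27 + 3*√(r + r) = 27 + 3*√(2*r) = 27 + 3*(√2*√r) = 27 + 3*√2*√r)
O = -⅛ (O = (1/32)*(-4) = -⅛ ≈ -0.12500)
j(R) = -⅛
j(-22)/L(28) = -1/(8*(27 + 3*√2*√28)) = -1/(8*(27 + 3*√2*(2*√7))) = -1/(8*(27 + 6*√14))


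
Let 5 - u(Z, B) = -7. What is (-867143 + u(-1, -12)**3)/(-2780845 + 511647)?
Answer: 865415/2269198 ≈ 0.38137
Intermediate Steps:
u(Z, B) = 12 (u(Z, B) = 5 - 1*(-7) = 5 + 7 = 12)
(-867143 + u(-1, -12)**3)/(-2780845 + 511647) = (-867143 + 12**3)/(-2780845 + 511647) = (-867143 + 1728)/(-2269198) = -865415*(-1/2269198) = 865415/2269198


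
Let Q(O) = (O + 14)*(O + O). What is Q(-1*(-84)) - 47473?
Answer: -31009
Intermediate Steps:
Q(O) = 2*O*(14 + O) (Q(O) = (14 + O)*(2*O) = 2*O*(14 + O))
Q(-1*(-84)) - 47473 = 2*(-1*(-84))*(14 - 1*(-84)) - 47473 = 2*84*(14 + 84) - 47473 = 2*84*98 - 47473 = 16464 - 47473 = -31009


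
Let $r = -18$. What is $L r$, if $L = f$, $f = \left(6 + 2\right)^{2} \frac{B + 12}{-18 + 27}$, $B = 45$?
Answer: $-7296$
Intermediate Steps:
$f = \frac{1216}{3}$ ($f = \left(6 + 2\right)^{2} \frac{45 + 12}{-18 + 27} = 8^{2} \cdot \frac{57}{9} = 64 \cdot 57 \cdot \frac{1}{9} = 64 \cdot \frac{19}{3} = \frac{1216}{3} \approx 405.33$)
$L = \frac{1216}{3} \approx 405.33$
$L r = \frac{1216}{3} \left(-18\right) = -7296$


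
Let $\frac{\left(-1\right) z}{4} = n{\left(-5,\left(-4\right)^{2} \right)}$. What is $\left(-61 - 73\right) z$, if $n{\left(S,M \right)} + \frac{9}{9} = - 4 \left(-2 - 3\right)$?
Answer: $10184$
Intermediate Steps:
$n{\left(S,M \right)} = 19$ ($n{\left(S,M \right)} = -1 - 4 \left(-2 - 3\right) = -1 - -20 = -1 + 20 = 19$)
$z = -76$ ($z = \left(-4\right) 19 = -76$)
$\left(-61 - 73\right) z = \left(-61 - 73\right) \left(-76\right) = \left(-134\right) \left(-76\right) = 10184$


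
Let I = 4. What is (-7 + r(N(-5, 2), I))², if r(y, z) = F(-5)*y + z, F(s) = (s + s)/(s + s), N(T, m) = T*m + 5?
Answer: 64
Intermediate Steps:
N(T, m) = 5 + T*m
F(s) = 1 (F(s) = (2*s)/((2*s)) = (2*s)*(1/(2*s)) = 1)
r(y, z) = y + z (r(y, z) = 1*y + z = y + z)
(-7 + r(N(-5, 2), I))² = (-7 + ((5 - 5*2) + 4))² = (-7 + ((5 - 10) + 4))² = (-7 + (-5 + 4))² = (-7 - 1)² = (-8)² = 64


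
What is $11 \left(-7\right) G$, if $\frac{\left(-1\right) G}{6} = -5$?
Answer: $-2310$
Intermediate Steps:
$G = 30$ ($G = \left(-6\right) \left(-5\right) = 30$)
$11 \left(-7\right) G = 11 \left(-7\right) 30 = \left(-77\right) 30 = -2310$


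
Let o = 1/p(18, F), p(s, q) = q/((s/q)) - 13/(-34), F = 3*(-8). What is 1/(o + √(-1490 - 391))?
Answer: 37434/2280151237 - 3636603*I*√209/2280151237 ≈ 1.6417e-5 - 0.023057*I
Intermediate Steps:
F = -24
p(s, q) = 13/34 + q²/s (p(s, q) = q*(q/s) - 13*(-1/34) = q²/s + 13/34 = 13/34 + q²/s)
o = 34/1101 (o = 1/(13/34 + (-24)²/18) = 1/(13/34 + 576*(1/18)) = 1/(13/34 + 32) = 1/(1101/34) = 34/1101 ≈ 0.030881)
1/(o + √(-1490 - 391)) = 1/(34/1101 + √(-1490 - 391)) = 1/(34/1101 + √(-1881)) = 1/(34/1101 + 3*I*√209)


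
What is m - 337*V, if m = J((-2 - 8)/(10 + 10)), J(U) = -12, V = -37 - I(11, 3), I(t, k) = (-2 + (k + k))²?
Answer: 17849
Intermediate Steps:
I(t, k) = (-2 + 2*k)²
V = -53 (V = -37 - 4*(-1 + 3)² = -37 - 4*2² = -37 - 4*4 = -37 - 1*16 = -37 - 16 = -53)
m = -12
m - 337*V = -12 - 337*(-53) = -12 + 17861 = 17849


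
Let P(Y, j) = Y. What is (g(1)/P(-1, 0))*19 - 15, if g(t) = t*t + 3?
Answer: -91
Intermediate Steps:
g(t) = 3 + t² (g(t) = t² + 3 = 3 + t²)
(g(1)/P(-1, 0))*19 - 15 = ((3 + 1²)/(-1))*19 - 15 = ((3 + 1)*(-1))*19 - 15 = (4*(-1))*19 - 15 = -4*19 - 15 = -76 - 15 = -91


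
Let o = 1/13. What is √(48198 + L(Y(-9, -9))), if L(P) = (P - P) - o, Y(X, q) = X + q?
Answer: √8145449/13 ≈ 219.54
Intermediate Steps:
o = 1/13 ≈ 0.076923
L(P) = -1/13 (L(P) = (P - P) - 1*1/13 = 0 - 1/13 = -1/13)
√(48198 + L(Y(-9, -9))) = √(48198 - 1/13) = √(626573/13) = √8145449/13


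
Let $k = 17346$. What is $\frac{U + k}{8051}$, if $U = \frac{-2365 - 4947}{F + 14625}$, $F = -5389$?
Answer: $\frac{40050086}{18589759} \approx 2.1544$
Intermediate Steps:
$U = - \frac{1828}{2309}$ ($U = \frac{-2365 - 4947}{-5389 + 14625} = - \frac{7312}{9236} = \left(-7312\right) \frac{1}{9236} = - \frac{1828}{2309} \approx -0.79169$)
$\frac{U + k}{8051} = \frac{- \frac{1828}{2309} + 17346}{8051} = \frac{40050086}{2309} \cdot \frac{1}{8051} = \frac{40050086}{18589759}$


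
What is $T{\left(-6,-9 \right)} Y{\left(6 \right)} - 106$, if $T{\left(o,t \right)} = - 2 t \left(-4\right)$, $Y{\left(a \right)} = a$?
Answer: $-538$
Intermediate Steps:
$T{\left(o,t \right)} = 8 t$
$T{\left(-6,-9 \right)} Y{\left(6 \right)} - 106 = 8 \left(-9\right) 6 - 106 = \left(-72\right) 6 - 106 = -432 - 106 = -538$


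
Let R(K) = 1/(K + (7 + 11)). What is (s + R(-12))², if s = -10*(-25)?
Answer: 2253001/36 ≈ 62583.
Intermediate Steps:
s = 250
R(K) = 1/(18 + K) (R(K) = 1/(K + 18) = 1/(18 + K))
(s + R(-12))² = (250 + 1/(18 - 12))² = (250 + 1/6)² = (250 + ⅙)² = (1501/6)² = 2253001/36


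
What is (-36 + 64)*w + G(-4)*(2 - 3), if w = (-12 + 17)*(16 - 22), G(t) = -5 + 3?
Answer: -838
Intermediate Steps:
G(t) = -2
w = -30 (w = 5*(-6) = -30)
(-36 + 64)*w + G(-4)*(2 - 3) = (-36 + 64)*(-30) - 2*(2 - 3) = 28*(-30) - 2*(-1) = -840 + 2 = -838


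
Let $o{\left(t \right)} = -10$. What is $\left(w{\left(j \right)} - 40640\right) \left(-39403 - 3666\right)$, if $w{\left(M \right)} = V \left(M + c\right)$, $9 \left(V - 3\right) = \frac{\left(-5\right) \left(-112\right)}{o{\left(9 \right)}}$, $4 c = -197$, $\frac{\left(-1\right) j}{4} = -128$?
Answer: $\frac{21774523537}{12} \approx 1.8145 \cdot 10^{9}$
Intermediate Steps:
$j = 512$ ($j = \left(-4\right) \left(-128\right) = 512$)
$c = - \frac{197}{4}$ ($c = \frac{1}{4} \left(-197\right) = - \frac{197}{4} \approx -49.25$)
$V = - \frac{29}{9}$ ($V = 3 + \frac{\left(-5\right) \left(-112\right) \frac{1}{-10}}{9} = 3 + \frac{560 \left(- \frac{1}{10}\right)}{9} = 3 + \frac{1}{9} \left(-56\right) = 3 - \frac{56}{9} = - \frac{29}{9} \approx -3.2222$)
$w{\left(M \right)} = \frac{5713}{36} - \frac{29 M}{9}$ ($w{\left(M \right)} = - \frac{29 \left(M - \frac{197}{4}\right)}{9} = - \frac{29 \left(- \frac{197}{4} + M\right)}{9} = \frac{5713}{36} - \frac{29 M}{9}$)
$\left(w{\left(j \right)} - 40640\right) \left(-39403 - 3666\right) = \left(\left(\frac{5713}{36} - \frac{14848}{9}\right) - 40640\right) \left(-39403 - 3666\right) = \left(\left(\frac{5713}{36} - \frac{14848}{9}\right) - 40640\right) \left(-43069\right) = \left(- \frac{17893}{12} - 40640\right) \left(-43069\right) = \left(- \frac{505573}{12}\right) \left(-43069\right) = \frac{21774523537}{12}$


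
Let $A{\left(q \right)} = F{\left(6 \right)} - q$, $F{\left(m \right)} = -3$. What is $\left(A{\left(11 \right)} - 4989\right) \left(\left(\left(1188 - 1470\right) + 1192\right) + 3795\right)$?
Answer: $-23539115$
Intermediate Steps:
$A{\left(q \right)} = -3 - q$
$\left(A{\left(11 \right)} - 4989\right) \left(\left(\left(1188 - 1470\right) + 1192\right) + 3795\right) = \left(\left(-3 - 11\right) - 4989\right) \left(\left(\left(1188 - 1470\right) + 1192\right) + 3795\right) = \left(\left(-3 - 11\right) - 4989\right) \left(\left(-282 + 1192\right) + 3795\right) = \left(-14 - 4989\right) \left(910 + 3795\right) = \left(-5003\right) 4705 = -23539115$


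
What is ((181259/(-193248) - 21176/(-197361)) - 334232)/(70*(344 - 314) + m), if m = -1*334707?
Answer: 1416390295676483/1409500455526944 ≈ 1.0049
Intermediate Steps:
m = -334707
((181259/(-193248) - 21176/(-197361)) - 334232)/(70*(344 - 314) + m) = ((181259/(-193248) - 21176/(-197361)) - 334232)/(70*(344 - 314) - 334707) = ((181259*(-1/193248) - 21176*(-1/197361)) - 334232)/(70*30 - 334707) = ((-181259/193248 + 21176/197361) - 334232)/(2100 - 334707) = (-3520137539/4237735392 - 334232)/(-332607) = -1416390295676483/4237735392*(-1/332607) = 1416390295676483/1409500455526944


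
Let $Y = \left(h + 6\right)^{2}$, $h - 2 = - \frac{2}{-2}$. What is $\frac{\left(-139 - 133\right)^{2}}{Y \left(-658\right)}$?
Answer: $- \frac{36992}{26649} \approx -1.3881$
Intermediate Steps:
$h = 3$ ($h = 2 - \frac{2}{-2} = 2 - -1 = 2 + 1 = 3$)
$Y = 81$ ($Y = \left(3 + 6\right)^{2} = 9^{2} = 81$)
$\frac{\left(-139 - 133\right)^{2}}{Y \left(-658\right)} = \frac{\left(-139 - 133\right)^{2}}{81 \left(-658\right)} = \frac{\left(-272\right)^{2}}{-53298} = 73984 \left(- \frac{1}{53298}\right) = - \frac{36992}{26649}$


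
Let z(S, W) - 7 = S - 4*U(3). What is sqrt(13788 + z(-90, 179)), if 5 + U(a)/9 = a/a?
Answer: sqrt(13849) ≈ 117.68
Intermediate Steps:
U(a) = -36 (U(a) = -45 + 9*(a/a) = -45 + 9*1 = -45 + 9 = -36)
z(S, W) = 151 + S (z(S, W) = 7 + (S - 4*(-36)) = 7 + (S + 144) = 7 + (144 + S) = 151 + S)
sqrt(13788 + z(-90, 179)) = sqrt(13788 + (151 - 90)) = sqrt(13788 + 61) = sqrt(13849)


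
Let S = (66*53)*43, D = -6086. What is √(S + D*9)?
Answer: 2*√23910 ≈ 309.26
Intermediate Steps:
S = 150414 (S = 3498*43 = 150414)
√(S + D*9) = √(150414 - 6086*9) = √(150414 - 54774) = √95640 = 2*√23910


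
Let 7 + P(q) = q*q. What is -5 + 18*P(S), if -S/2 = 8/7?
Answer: -1811/49 ≈ -36.959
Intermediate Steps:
S = -16/7 ≈ -2.2857
P(q) = -7 + q² (P(q) = -7 + q*q = -7 + q²)
-5 + 18*P(S) = -5 + 18*(-7 + (-16/7)²) = -5 + 18*(-7 + 256/49) = -5 + 18*(-87/49) = -5 - 1566/49 = -1811/49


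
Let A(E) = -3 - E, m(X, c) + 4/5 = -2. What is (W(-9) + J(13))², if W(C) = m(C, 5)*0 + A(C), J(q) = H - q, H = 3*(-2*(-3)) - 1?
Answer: 100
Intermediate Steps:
m(X, c) = -14/5 (m(X, c) = -⅘ - 2 = -14/5)
H = 17 (H = 3*6 - 1 = 18 - 1 = 17)
J(q) = 17 - q
W(C) = -3 - C (W(C) = -14/5*0 + (-3 - C) = 0 + (-3 - C) = -3 - C)
(W(-9) + J(13))² = ((-3 - 1*(-9)) + (17 - 1*13))² = ((-3 + 9) + (17 - 13))² = (6 + 4)² = 10² = 100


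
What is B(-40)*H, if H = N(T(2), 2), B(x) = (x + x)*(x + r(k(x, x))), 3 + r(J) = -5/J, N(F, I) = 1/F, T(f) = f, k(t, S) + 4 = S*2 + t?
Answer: 53270/31 ≈ 1718.4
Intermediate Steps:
k(t, S) = -4 + t + 2*S (k(t, S) = -4 + (S*2 + t) = -4 + (2*S + t) = -4 + (t + 2*S) = -4 + t + 2*S)
r(J) = -3 - 5/J
B(x) = 2*x*(-3 + x - 5/(-4 + 3*x)) (B(x) = (x + x)*(x + (-3 - 5/(-4 + x + 2*x))) = (2*x)*(x + (-3 - 5/(-4 + 3*x))) = (2*x)*(-3 + x - 5/(-4 + 3*x)) = 2*x*(-3 + x - 5/(-4 + 3*x)))
H = ½ (H = 1/2 = ½ ≈ 0.50000)
B(-40)*H = (2*(-40)*(7 - 13*(-40) + 3*(-40)²)/(-4 + 3*(-40)))*(½) = (2*(-40)*(7 + 520 + 3*1600)/(-4 - 120))*(½) = (2*(-40)*(7 + 520 + 4800)/(-124))*(½) = (2*(-40)*(-1/124)*5327)*(½) = (106540/31)*(½) = 53270/31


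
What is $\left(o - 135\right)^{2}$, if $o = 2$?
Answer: $17689$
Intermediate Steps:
$\left(o - 135\right)^{2} = \left(2 - 135\right)^{2} = \left(-133\right)^{2} = 17689$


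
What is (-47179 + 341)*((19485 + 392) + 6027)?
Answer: -1213291552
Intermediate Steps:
(-47179 + 341)*((19485 + 392) + 6027) = -46838*(19877 + 6027) = -46838*25904 = -1213291552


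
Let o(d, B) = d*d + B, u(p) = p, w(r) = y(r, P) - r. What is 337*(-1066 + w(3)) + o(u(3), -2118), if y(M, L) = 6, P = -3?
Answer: -360340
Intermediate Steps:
w(r) = 6 - r
o(d, B) = B + d² (o(d, B) = d² + B = B + d²)
337*(-1066 + w(3)) + o(u(3), -2118) = 337*(-1066 + (6 - 1*3)) + (-2118 + 3²) = 337*(-1066 + (6 - 3)) + (-2118 + 9) = 337*(-1066 + 3) - 2109 = 337*(-1063) - 2109 = -358231 - 2109 = -360340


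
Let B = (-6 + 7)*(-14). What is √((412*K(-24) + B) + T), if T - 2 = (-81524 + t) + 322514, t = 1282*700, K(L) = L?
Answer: √1128490 ≈ 1062.3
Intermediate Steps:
B = -14 (B = 1*(-14) = -14)
t = 897400
T = 1138392 (T = 2 + ((-81524 + 897400) + 322514) = 2 + (815876 + 322514) = 2 + 1138390 = 1138392)
√((412*K(-24) + B) + T) = √((412*(-24) - 14) + 1138392) = √((-9888 - 14) + 1138392) = √(-9902 + 1138392) = √1128490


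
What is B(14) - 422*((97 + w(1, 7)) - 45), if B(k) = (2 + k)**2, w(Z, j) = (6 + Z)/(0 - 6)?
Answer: -63587/3 ≈ -21196.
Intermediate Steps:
w(Z, j) = -1 - Z/6 (w(Z, j) = (6 + Z)/(-6) = (6 + Z)*(-1/6) = -1 - Z/6)
B(14) - 422*((97 + w(1, 7)) - 45) = (2 + 14)**2 - 422*((97 + (-1 - 1/6*1)) - 45) = 16**2 - 422*((97 + (-1 - 1/6)) - 45) = 256 - 422*((97 - 7/6) - 45) = 256 - 422*(575/6 - 45) = 256 - 422*305/6 = 256 - 64355/3 = -63587/3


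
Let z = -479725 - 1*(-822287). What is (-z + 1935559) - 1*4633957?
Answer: -3040960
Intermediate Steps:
z = 342562 (z = -479725 + 822287 = 342562)
(-z + 1935559) - 1*4633957 = (-1*342562 + 1935559) - 1*4633957 = (-342562 + 1935559) - 4633957 = 1592997 - 4633957 = -3040960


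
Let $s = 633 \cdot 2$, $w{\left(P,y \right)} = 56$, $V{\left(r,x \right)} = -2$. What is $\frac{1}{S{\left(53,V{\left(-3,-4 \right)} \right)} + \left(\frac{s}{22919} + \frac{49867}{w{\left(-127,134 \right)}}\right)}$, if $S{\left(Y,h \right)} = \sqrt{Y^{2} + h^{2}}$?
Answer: $\frac{1466964273645416}{1301752723893043913} - \frac{1647279839296 \sqrt{2813}}{1301752723893043913} \approx 0.0010598$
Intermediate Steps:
$s = 1266$
$\frac{1}{S{\left(53,V{\left(-3,-4 \right)} \right)} + \left(\frac{s}{22919} + \frac{49867}{w{\left(-127,134 \right)}}\right)} = \frac{1}{\sqrt{53^{2} + \left(-2\right)^{2}} + \left(\frac{1266}{22919} + \frac{49867}{56}\right)} = \frac{1}{\sqrt{2809 + 4} + \left(1266 \cdot \frac{1}{22919} + 49867 \cdot \frac{1}{56}\right)} = \frac{1}{\sqrt{2813} + \left(\frac{1266}{22919} + \frac{49867}{56}\right)} = \frac{1}{\sqrt{2813} + \frac{1142972669}{1283464}} = \frac{1}{\frac{1142972669}{1283464} + \sqrt{2813}}$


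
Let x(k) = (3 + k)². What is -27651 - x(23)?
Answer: -28327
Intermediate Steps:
-27651 - x(23) = -27651 - (3 + 23)² = -27651 - 1*26² = -27651 - 1*676 = -27651 - 676 = -28327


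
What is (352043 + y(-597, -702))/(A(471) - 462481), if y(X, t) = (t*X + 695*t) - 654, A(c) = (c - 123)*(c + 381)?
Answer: -282593/165985 ≈ -1.7025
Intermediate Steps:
A(c) = (-123 + c)*(381 + c)
y(X, t) = -654 + 695*t + X*t (y(X, t) = (X*t + 695*t) - 654 = (695*t + X*t) - 654 = -654 + 695*t + X*t)
(352043 + y(-597, -702))/(A(471) - 462481) = (352043 + (-654 + 695*(-702) - 597*(-702)))/((-46863 + 471**2 + 258*471) - 462481) = (352043 + (-654 - 487890 + 419094))/((-46863 + 221841 + 121518) - 462481) = (352043 - 69450)/(296496 - 462481) = 282593/(-165985) = 282593*(-1/165985) = -282593/165985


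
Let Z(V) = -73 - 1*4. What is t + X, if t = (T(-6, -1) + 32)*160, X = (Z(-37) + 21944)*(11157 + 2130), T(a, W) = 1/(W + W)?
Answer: 290551869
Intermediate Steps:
T(a, W) = 1/(2*W)
Z(V) = -77 (Z(V) = -73 - 4 = -77)
X = 290546829 (X = (-77 + 21944)*(11157 + 2130) = 21867*13287 = 290546829)
t = 5040 (t = ((1/2)/(-1) + 32)*160 = ((1/2)*(-1) + 32)*160 = (-1/2 + 32)*160 = (63/2)*160 = 5040)
t + X = 5040 + 290546829 = 290551869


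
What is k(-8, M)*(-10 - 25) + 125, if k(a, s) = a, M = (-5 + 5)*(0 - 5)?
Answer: 405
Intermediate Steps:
M = 0 (M = 0*(-5) = 0)
k(-8, M)*(-10 - 25) + 125 = -8*(-10 - 25) + 125 = -8*(-35) + 125 = 280 + 125 = 405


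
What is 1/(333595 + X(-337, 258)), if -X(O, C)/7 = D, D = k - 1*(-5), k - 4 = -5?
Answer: 1/333567 ≈ 2.9979e-6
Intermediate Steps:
k = -1 (k = 4 - 5 = -1)
D = 4 (D = -1 - 1*(-5) = -1 + 5 = 4)
X(O, C) = -28 (X(O, C) = -7*4 = -28)
1/(333595 + X(-337, 258)) = 1/(333595 - 28) = 1/333567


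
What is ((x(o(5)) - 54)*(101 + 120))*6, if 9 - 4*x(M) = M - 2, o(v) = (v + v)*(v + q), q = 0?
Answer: -169065/2 ≈ -84533.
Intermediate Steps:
o(v) = 2*v**2 (o(v) = (v + v)*(v + 0) = (2*v)*v = 2*v**2)
x(M) = 11/4 - M/4 (x(M) = 9/4 - (M - 2)/4 = 9/4 - (-2 + M)/4 = 9/4 + (1/2 - M/4) = 11/4 - M/4)
((x(o(5)) - 54)*(101 + 120))*6 = (((11/4 - 5**2/2) - 54)*(101 + 120))*6 = (((11/4 - 25/2) - 54)*221)*6 = ((-39/4 - 54)*221)*6 = -255/4*221*6 = -56355/4*6 = -169065/2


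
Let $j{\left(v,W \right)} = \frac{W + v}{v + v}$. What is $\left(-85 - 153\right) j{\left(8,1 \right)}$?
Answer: $- \frac{1071}{8} \approx -133.88$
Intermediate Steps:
$j{\left(v,W \right)} = \frac{W + v}{2 v}$
$\left(-85 - 153\right) j{\left(8,1 \right)} = \left(-85 - 153\right) \frac{1 + 8}{2 \cdot 8} = - 238 \cdot \frac{1}{2} \cdot \frac{1}{8} \cdot 9 = \left(-238\right) \frac{9}{16} = - \frac{1071}{8}$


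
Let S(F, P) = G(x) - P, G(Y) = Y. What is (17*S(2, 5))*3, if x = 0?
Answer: -255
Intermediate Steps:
S(F, P) = -P (S(F, P) = 0 - P = -P)
(17*S(2, 5))*3 = (17*(-1*5))*3 = (17*(-5))*3 = -85*3 = -255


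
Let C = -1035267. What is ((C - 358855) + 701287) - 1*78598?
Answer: -771433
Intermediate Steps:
((C - 358855) + 701287) - 1*78598 = ((-1035267 - 358855) + 701287) - 1*78598 = (-1394122 + 701287) - 78598 = -692835 - 78598 = -771433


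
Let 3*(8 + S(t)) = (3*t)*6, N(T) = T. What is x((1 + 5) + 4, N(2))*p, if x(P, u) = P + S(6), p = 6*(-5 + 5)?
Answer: 0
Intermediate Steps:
p = 0 (p = 6*0 = 0)
S(t) = -8 + 6*t (S(t) = -8 + ((3*t)*6)/3 = -8 + (18*t)/3 = -8 + 6*t)
x(P, u) = 28 + P (x(P, u) = P + (-8 + 6*6) = P + (-8 + 36) = P + 28 = 28 + P)
x((1 + 5) + 4, N(2))*p = (28 + ((1 + 5) + 4))*0 = (28 + (6 + 4))*0 = (28 + 10)*0 = 38*0 = 0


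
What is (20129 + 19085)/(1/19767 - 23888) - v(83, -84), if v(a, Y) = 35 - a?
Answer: 21890173422/472194095 ≈ 46.358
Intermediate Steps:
(20129 + 19085)/(1/19767 - 23888) - v(83, -84) = (20129 + 19085)/(1/19767 - 23888) - (35 - 1*83) = 39214/(1/19767 - 23888) - (35 - 83) = 39214/(-472194095/19767) - 1*(-48) = 39214*(-19767/472194095) + 48 = -775143138/472194095 + 48 = 21890173422/472194095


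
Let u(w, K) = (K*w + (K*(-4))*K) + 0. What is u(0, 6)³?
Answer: -2985984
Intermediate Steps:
u(w, K) = -4*K² + K*w (u(w, K) = (K*w + (-4*K)*K) + 0 = (K*w - 4*K²) + 0 = (-4*K² + K*w) + 0 = -4*K² + K*w)
u(0, 6)³ = (6*(0 - 4*6))³ = (6*(0 - 24))³ = (6*(-24))³ = (-144)³ = -2985984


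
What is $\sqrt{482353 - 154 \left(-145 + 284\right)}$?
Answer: $\sqrt{460947} \approx 678.93$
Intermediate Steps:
$\sqrt{482353 - 154 \left(-145 + 284\right)} = \sqrt{482353 - 21406} = \sqrt{460947}$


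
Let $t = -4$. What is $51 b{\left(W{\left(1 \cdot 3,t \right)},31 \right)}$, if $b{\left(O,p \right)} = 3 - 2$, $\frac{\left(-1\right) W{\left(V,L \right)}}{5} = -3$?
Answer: $51$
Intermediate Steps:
$W{\left(V,L \right)} = 15$ ($W{\left(V,L \right)} = \left(-5\right) \left(-3\right) = 15$)
$b{\left(O,p \right)} = 1$
$51 b{\left(W{\left(1 \cdot 3,t \right)},31 \right)} = 51 \cdot 1 = 51$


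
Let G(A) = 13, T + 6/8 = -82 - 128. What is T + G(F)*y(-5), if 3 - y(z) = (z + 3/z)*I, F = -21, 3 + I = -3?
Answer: -12171/20 ≈ -608.55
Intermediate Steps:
T = -843/4 (T = -3/4 + (-82 - 128) = -3/4 - 210 = -843/4 ≈ -210.75)
I = -6 (I = -3 - 3 = -6)
y(z) = 3 + 6*z + 18/z (y(z) = 3 - (z + 3/z)*(-6) = 3 - (-18/z - 6*z) = 3 + (6*z + 18/z) = 3 + 6*z + 18/z)
T + G(F)*y(-5) = -843/4 + 13*(3 + 6*(-5) + 18/(-5)) = -843/4 + 13*(3 - 30 + 18*(-1/5)) = -843/4 + 13*(3 - 30 - 18/5) = -843/4 + 13*(-153/5) = -843/4 - 1989/5 = -12171/20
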